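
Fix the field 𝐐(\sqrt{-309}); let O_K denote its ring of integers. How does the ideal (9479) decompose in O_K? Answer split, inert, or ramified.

Since -309 ≢ 1 mod 4, the ring of integers is ℤ[√-309] with discriminant 4·(-309) = -1236.
9479 ∤ -1236, so 9479 is unramified.
Legendre symbol by Euler's criterion: (-309/9479) ≡ (-309)^4739 ≡ 9478 (mod 9479), i.e. (-309/9479) = -1.
Legendre symbol -1 ⇒ 9479 is inert.

remains prime (inert)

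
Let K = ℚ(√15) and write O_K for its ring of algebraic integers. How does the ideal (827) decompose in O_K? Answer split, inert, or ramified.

inert — (827) stays prime in O_K

15 mod 4 = 3, hence disc K = 4·15 = 60 and O_K = ℤ[√15].
disc(K) = 60 is not divisible by 827; 827 is unramified.
Legendre symbol by Euler's criterion: (15/827) ≡ 15^413 ≡ 826 (mod 827), i.e. (15/827) = -1.
(15/827) = -1, so 827 is inert.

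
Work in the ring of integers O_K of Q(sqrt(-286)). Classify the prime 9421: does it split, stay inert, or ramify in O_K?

inert — (9421) stays prime in O_K

Since -286 ≢ 1 mod 4, the ring of integers is ℤ[√-286] with discriminant 4·(-286) = -1144.
disc(K) = -1144 is not divisible by 9421; 9421 is unramified.
(-286/9421) = 9135^4710 mod 9421 = 9420, giving Legendre symbol -1.
Legendre symbol -1 ⇒ 9421 is inert.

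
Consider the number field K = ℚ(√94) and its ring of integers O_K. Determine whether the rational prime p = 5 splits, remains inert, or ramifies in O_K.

d = 94 ≡ 2 (mod 4), so O_K = ℤ[√94] and disc(K) = 4d = 376.
disc(K) = 376 is not divisible by 5; 5 is unramified.
Compute (94/5) via Euler: 4^((5-1)/2) mod 5 = 1, so (94/5) = 1.
Legendre symbol 1 ⇒ 5 is split.

p splits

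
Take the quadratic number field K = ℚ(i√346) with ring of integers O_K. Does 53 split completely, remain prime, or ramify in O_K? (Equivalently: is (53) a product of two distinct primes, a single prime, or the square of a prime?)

53 splits in O_K

-346 mod 4 = 2, hence disc K = 4·(-346) = -1384 and O_K = ℤ[√-346].
53 ∤ -1384, so 53 is unramified.
Euler's criterion: (-346)^26 mod 53 = 1. Thus (-346|53) = 1.
Legendre symbol 1 ⇒ 53 is split.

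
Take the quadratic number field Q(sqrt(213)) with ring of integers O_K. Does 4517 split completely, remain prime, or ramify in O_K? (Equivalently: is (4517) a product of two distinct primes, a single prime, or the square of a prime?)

p splits

Since 213 ≡ 1 mod 4, the ring of integers is ℤ[(1+√213)/2] with discriminant 213.
disc(K) = 213 is not divisible by 4517; 4517 is unramified.
Compute (213/4517) via Euler: 213^((4517-1)/2) mod 4517 = 1, so (213/4517) = 1.
(213/4517) = 1, so 4517 splits.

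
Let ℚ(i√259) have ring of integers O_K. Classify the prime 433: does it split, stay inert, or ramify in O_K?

-259 mod 4 = 1, hence disc K = -259 and O_K = ℤ[(1+√-259)/2].
Since gcd(433, -259) = 1 the prime 433 does not ramify.
(-259/433) = 174^216 mod 433 = 432, giving Legendre symbol -1.
Legendre symbol -1 ⇒ 433 is inert.

inert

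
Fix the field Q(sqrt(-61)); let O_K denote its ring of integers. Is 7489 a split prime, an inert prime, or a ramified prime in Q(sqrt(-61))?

p splits

Since -61 ≢ 1 mod 4, the ring of integers is ℤ[√-61] with discriminant 4·(-61) = -244.
disc(K) = -244 is not divisible by 7489; 7489 is unramified.
Compute (-61/7489) via Euler: 7428^((7489-1)/2) mod 7489 = 1, so (-61/7489) = 1.
Legendre symbol 1 ⇒ 7489 is split.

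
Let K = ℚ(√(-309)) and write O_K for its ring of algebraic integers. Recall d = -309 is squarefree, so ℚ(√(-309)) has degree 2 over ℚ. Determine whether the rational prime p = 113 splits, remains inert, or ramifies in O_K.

split

d = -309 ≡ 3 (mod 4), so O_K = ℤ[√-309] and disc(K) = 4d = -1236.
Since gcd(113, -1236) = 1 the prime 113 does not ramify.
Compute (-309/113) via Euler: 30^((113-1)/2) mod 113 = 1, so (-309/113) = 1.
Legendre symbol 1 ⇒ 113 is split.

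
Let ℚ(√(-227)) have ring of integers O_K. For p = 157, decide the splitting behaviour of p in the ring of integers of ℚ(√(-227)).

-227 mod 4 = 1, hence disc K = -227 and O_K = ℤ[(1+√-227)/2].
Since gcd(157, -227) = 1 the prime 157 does not ramify.
Compute (-227/157) via Euler: 87^((157-1)/2) mod 157 = 156, so (-227/157) = -1.
Legendre symbol -1 ⇒ 157 is inert.

157 remains inert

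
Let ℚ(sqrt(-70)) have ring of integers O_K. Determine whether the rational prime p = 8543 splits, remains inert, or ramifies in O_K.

d = -70 ≡ 2 (mod 4), so O_K = ℤ[√-70] and disc(K) = 4d = -280.
Since gcd(8543, -280) = 1 the prime 8543 does not ramify.
(-70/8543) = 8473^4271 mod 8543 = 1, giving Legendre symbol 1.
d is a quadratic residue mod p, hence 8543 splits in O_K.

splits completely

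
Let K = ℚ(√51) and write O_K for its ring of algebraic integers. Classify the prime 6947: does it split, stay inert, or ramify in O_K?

d = 51 ≡ 3 (mod 4), so O_K = ℤ[√51] and disc(K) = 4d = 204.
6947 ∤ 204, so 6947 is unramified.
Legendre symbol by Euler's criterion: (51/6947) ≡ 51^3473 ≡ 6946 (mod 6947), i.e. (51/6947) = -1.
Legendre symbol -1 ⇒ 6947 is inert.

6947 remains inert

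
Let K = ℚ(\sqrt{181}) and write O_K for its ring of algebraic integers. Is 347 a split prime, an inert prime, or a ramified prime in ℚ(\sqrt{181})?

181 mod 4 = 1, hence disc K = 181 and O_K = ℤ[(1+√181)/2].
disc(K) = 181 is not divisible by 347; 347 is unramified.
(181/347) = 181^173 mod 347 = 1, giving Legendre symbol 1.
d is a quadratic residue mod p, hence 347 splits in O_K.

splits completely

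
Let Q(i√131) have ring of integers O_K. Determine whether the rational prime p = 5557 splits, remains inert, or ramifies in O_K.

-131 mod 4 = 1, hence disc K = -131 and O_K = ℤ[(1+√-131)/2].
Since gcd(5557, -131) = 1 the prime 5557 does not ramify.
Legendre symbol by Euler's criterion: (-131/5557) ≡ (-131)^2778 ≡ 1 (mod 5557), i.e. (-131/5557) = 1.
Legendre symbol 1 ⇒ 5557 is split.

5557 splits in O_K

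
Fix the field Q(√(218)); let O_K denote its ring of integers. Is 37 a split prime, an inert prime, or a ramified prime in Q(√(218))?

218 mod 4 = 2, hence disc K = 4·218 = 872 and O_K = ℤ[√218].
disc(K) = 872 is not divisible by 37; 37 is unramified.
Euler's criterion: 218^18 mod 37 = 1. Thus (218|37) = 1.
Legendre symbol 1 ⇒ 37 is split.

37 splits in O_K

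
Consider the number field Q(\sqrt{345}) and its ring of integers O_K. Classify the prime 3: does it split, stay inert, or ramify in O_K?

p ramifies

Since 345 ≡ 1 mod 4, the ring of integers is ℤ[(1+√345)/2] with discriminant 345.
Ramification test: 3 | 345. The prime 3 ramifies in K.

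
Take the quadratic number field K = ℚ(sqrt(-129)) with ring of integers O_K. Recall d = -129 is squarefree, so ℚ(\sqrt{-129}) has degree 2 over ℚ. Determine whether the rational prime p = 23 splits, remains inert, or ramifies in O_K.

split

-129 mod 4 = 3, hence disc K = 4·(-129) = -516 and O_K = ℤ[√-129].
23 ∤ -516, so 23 is unramified.
Euler's criterion: (-129)^11 mod 23 = 1. Thus (-129|23) = 1.
Legendre symbol 1 ⇒ 23 is split.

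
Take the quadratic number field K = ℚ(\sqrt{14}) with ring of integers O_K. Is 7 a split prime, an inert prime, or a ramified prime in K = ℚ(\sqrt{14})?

7 is ramified

d = 14 ≡ 2 (mod 4), so O_K = ℤ[√14] and disc(K) = 4d = 56.
Ramification test: 7 | 56. The prime 7 ramifies in K.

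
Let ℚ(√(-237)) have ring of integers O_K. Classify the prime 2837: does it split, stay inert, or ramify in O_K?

Since -237 ≢ 1 mod 4, the ring of integers is ℤ[√-237] with discriminant 4·(-237) = -948.
disc(K) = -948 is not divisible by 2837; 2837 is unramified.
Compute (-237/2837) via Euler: 2600^((2837-1)/2) mod 2837 = 2836, so (-237/2837) = -1.
(-237/2837) = -1, so 2837 is inert.

remains prime (inert)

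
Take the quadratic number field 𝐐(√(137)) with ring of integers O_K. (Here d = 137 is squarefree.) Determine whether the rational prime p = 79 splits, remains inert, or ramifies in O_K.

Since 137 ≡ 1 mod 4, the ring of integers is ℤ[(1+√137)/2] with discriminant 137.
Since gcd(79, 137) = 1 the prime 79 does not ramify.
Compute (137/79) via Euler: 58^((79-1)/2) mod 79 = 78, so (137/79) = -1.
Legendre symbol -1 ⇒ 79 is inert.

remains prime (inert)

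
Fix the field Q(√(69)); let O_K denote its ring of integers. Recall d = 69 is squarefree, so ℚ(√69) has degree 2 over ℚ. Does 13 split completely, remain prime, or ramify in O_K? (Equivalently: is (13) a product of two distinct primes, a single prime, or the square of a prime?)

69 mod 4 = 1, hence disc K = 69 and O_K = ℤ[(1+√69)/2].
Since gcd(13, 69) = 1 the prime 13 does not ramify.
Legendre symbol by Euler's criterion: (69/13) ≡ 69^6 ≡ 1 (mod 13), i.e. (69/13) = 1.
d is a quadratic residue mod p, hence 13 splits in O_K.

p splits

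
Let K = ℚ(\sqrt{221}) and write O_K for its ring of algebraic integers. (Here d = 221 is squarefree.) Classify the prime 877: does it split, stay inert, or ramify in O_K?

d = 221 ≡ 1 (mod 4), so O_K = ℤ[(1+√221)/2] and disc(K) = d = 221.
Since gcd(877, 221) = 1 the prime 877 does not ramify.
Legendre symbol by Euler's criterion: (221/877) ≡ 221^438 ≡ 1 (mod 877), i.e. (221/877) = 1.
d is a quadratic residue mod p, hence 877 splits in O_K.

877 splits in O_K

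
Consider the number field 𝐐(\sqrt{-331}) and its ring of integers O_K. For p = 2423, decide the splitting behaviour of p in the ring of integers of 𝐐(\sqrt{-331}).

remains prime (inert)

Since -331 ≡ 1 mod 4, the ring of integers is ℤ[(1+√-331)/2] with discriminant -331.
Since gcd(2423, -331) = 1 the prime 2423 does not ramify.
(-331/2423) = 2092^1211 mod 2423 = 2422, giving Legendre symbol -1.
d is a non-residue mod p, hence 2423 remains inert in O_K.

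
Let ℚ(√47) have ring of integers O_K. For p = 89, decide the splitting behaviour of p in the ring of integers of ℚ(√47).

p splits

Since 47 ≢ 1 mod 4, the ring of integers is ℤ[√47] with discriminant 4·47 = 188.
89 ∤ 188, so 89 is unramified.
Compute (47/89) via Euler: 47^((89-1)/2) mod 89 = 1, so (47/89) = 1.
d is a quadratic residue mod p, hence 89 splits in O_K.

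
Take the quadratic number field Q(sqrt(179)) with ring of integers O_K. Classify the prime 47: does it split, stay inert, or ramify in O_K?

47 remains inert

d = 179 ≡ 3 (mod 4), so O_K = ℤ[√179] and disc(K) = 4d = 716.
disc(K) = 716 is not divisible by 47; 47 is unramified.
Legendre symbol by Euler's criterion: (179/47) ≡ 179^23 ≡ 46 (mod 47), i.e. (179/47) = -1.
(179/47) = -1, so 47 is inert.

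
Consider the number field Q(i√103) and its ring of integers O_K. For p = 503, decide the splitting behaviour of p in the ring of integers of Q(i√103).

Since -103 ≡ 1 mod 4, the ring of integers is ℤ[(1+√-103)/2] with discriminant -103.
disc(K) = -103 is not divisible by 503; 503 is unramified.
Euler's criterion: (-103)^251 mod 503 = 1. Thus (-103|503) = 1.
d is a quadratic residue mod p, hence 503 splits in O_K.

503 splits in O_K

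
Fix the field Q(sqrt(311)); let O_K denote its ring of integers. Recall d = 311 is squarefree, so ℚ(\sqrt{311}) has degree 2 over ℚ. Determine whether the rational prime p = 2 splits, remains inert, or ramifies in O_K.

ramified — (2) = 𝔭²

Since 311 ≢ 1 mod 4, the ring of integers is ℤ[√311] with discriminant 4·311 = 1244.
Ramification test: 2 | 1244. The prime 2 ramifies in K.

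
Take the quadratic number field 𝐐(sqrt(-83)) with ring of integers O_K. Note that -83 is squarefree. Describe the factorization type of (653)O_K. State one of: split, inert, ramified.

remains prime (inert)

d = -83 ≡ 1 (mod 4), so O_K = ℤ[(1+√-83)/2] and disc(K) = d = -83.
disc(K) = -83 is not divisible by 653; 653 is unramified.
Compute (-83/653) via Euler: 570^((653-1)/2) mod 653 = 652, so (-83/653) = -1.
(-83/653) = -1, so 653 is inert.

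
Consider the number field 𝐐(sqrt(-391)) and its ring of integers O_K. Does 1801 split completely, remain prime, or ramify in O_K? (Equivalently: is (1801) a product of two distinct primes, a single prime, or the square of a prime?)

Since -391 ≡ 1 mod 4, the ring of integers is ℤ[(1+√-391)/2] with discriminant -391.
Since gcd(1801, -391) = 1 the prime 1801 does not ramify.
Euler's criterion: (-391)^900 mod 1801 = 1800. Thus (-391|1801) = -1.
d is a non-residue mod p, hence 1801 remains inert in O_K.

remains prime (inert)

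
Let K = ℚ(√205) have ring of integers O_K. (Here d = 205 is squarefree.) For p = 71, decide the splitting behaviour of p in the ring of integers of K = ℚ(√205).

inert — (71) stays prime in O_K

Since 205 ≡ 1 mod 4, the ring of integers is ℤ[(1+√205)/2] with discriminant 205.
disc(K) = 205 is not divisible by 71; 71 is unramified.
Compute (205/71) via Euler: 63^((71-1)/2) mod 71 = 70, so (205/71) = -1.
d is a non-residue mod p, hence 71 remains inert in O_K.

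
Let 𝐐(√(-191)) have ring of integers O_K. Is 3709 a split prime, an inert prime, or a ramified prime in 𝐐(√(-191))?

Since -191 ≡ 1 mod 4, the ring of integers is ℤ[(1+√-191)/2] with discriminant -191.
disc(K) = -191 is not divisible by 3709; 3709 is unramified.
Legendre symbol by Euler's criterion: (-191/3709) ≡ (-191)^1854 ≡ 1 (mod 3709), i.e. (-191/3709) = 1.
d is a quadratic residue mod p, hence 3709 splits in O_K.

split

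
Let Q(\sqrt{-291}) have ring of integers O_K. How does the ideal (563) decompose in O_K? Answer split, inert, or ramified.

Since -291 ≡ 1 mod 4, the ring of integers is ℤ[(1+√-291)/2] with discriminant -291.
disc(K) = -291 is not divisible by 563; 563 is unramified.
Compute (-291/563) via Euler: 272^((563-1)/2) mod 563 = 1, so (-291/563) = 1.
d is a quadratic residue mod p, hence 563 splits in O_K.

563 splits in O_K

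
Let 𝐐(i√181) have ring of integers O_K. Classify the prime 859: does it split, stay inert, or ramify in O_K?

d = -181 ≡ 3 (mod 4), so O_K = ℤ[√-181] and disc(K) = 4d = -724.
Since gcd(859, -724) = 1 the prime 859 does not ramify.
Euler's criterion: (-181)^429 mod 859 = 858. Thus (-181|859) = -1.
d is a non-residue mod p, hence 859 remains inert in O_K.

remains prime (inert)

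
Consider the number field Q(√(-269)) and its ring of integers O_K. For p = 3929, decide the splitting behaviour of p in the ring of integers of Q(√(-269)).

inert — (3929) stays prime in O_K

-269 mod 4 = 3, hence disc K = 4·(-269) = -1076 and O_K = ℤ[√-269].
3929 ∤ -1076, so 3929 is unramified.
(-269/3929) = 3660^1964 mod 3929 = 3928, giving Legendre symbol -1.
Legendre symbol -1 ⇒ 3929 is inert.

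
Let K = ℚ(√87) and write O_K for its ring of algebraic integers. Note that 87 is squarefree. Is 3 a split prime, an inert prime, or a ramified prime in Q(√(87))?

d = 87 ≡ 3 (mod 4), so O_K = ℤ[√87] and disc(K) = 4d = 348.
3 divides disc(K) = 348, so 3 ramifies.

3 is ramified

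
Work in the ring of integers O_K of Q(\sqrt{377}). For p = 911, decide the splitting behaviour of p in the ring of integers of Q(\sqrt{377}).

Since 377 ≡ 1 mod 4, the ring of integers is ℤ[(1+√377)/2] with discriminant 377.
Since gcd(911, 377) = 1 the prime 911 does not ramify.
(377/911) = 377^455 mod 911 = 910, giving Legendre symbol -1.
(377/911) = -1, so 911 is inert.

remains prime (inert)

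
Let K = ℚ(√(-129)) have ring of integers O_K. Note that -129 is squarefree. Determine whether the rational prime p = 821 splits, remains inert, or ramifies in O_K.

821 remains inert

Since -129 ≢ 1 mod 4, the ring of integers is ℤ[√-129] with discriminant 4·(-129) = -516.
821 ∤ -516, so 821 is unramified.
Euler's criterion: (-129)^410 mod 821 = 820. Thus (-129|821) = -1.
Legendre symbol -1 ⇒ 821 is inert.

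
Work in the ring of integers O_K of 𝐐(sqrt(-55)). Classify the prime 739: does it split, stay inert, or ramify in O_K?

p is inert

-55 mod 4 = 1, hence disc K = -55 and O_K = ℤ[(1+√-55)/2].
Since gcd(739, -55) = 1 the prime 739 does not ramify.
Legendre symbol by Euler's criterion: (-55/739) ≡ (-55)^369 ≡ 738 (mod 739), i.e. (-55/739) = -1.
(-55/739) = -1, so 739 is inert.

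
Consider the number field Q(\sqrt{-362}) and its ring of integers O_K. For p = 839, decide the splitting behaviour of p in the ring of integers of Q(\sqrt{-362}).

-362 mod 4 = 2, hence disc K = 4·(-362) = -1448 and O_K = ℤ[√-362].
839 ∤ -1448, so 839 is unramified.
(-362/839) = 477^419 mod 839 = 1, giving Legendre symbol 1.
d is a quadratic residue mod p, hence 839 splits in O_K.

839 splits in O_K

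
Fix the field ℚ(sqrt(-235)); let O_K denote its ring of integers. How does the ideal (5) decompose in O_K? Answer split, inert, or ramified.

p ramifies

d = -235 ≡ 1 (mod 4), so O_K = ℤ[(1+√-235)/2] and disc(K) = d = -235.
disc(K) = -235 = 5·(-47), so p = 5 is ramified.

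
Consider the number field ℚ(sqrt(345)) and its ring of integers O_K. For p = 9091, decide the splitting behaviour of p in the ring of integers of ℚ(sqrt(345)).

9091 splits in O_K

345 mod 4 = 1, hence disc K = 345 and O_K = ℤ[(1+√345)/2].
Since gcd(9091, 345) = 1 the prime 9091 does not ramify.
Euler's criterion: 345^4545 mod 9091 = 1. Thus (345|9091) = 1.
(345/9091) = 1, so 9091 splits.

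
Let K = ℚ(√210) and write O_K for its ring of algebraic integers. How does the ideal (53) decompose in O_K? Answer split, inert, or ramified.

inert

210 mod 4 = 2, hence disc K = 4·210 = 840 and O_K = ℤ[√210].
disc(K) = 840 is not divisible by 53; 53 is unramified.
Legendre symbol by Euler's criterion: (210/53) ≡ 210^26 ≡ 52 (mod 53), i.e. (210/53) = -1.
d is a non-residue mod p, hence 53 remains inert in O_K.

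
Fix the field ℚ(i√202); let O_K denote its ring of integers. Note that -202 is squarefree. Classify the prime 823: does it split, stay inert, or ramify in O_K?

splits completely

-202 mod 4 = 2, hence disc K = 4·(-202) = -808 and O_K = ℤ[√-202].
823 ∤ -808, so 823 is unramified.
Legendre symbol by Euler's criterion: (-202/823) ≡ (-202)^411 ≡ 1 (mod 823), i.e. (-202/823) = 1.
Legendre symbol 1 ⇒ 823 is split.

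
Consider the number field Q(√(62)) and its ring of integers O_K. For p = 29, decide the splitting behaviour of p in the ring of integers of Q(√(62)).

Since 62 ≢ 1 mod 4, the ring of integers is ℤ[√62] with discriminant 4·62 = 248.
disc(K) = 248 is not divisible by 29; 29 is unramified.
Legendre symbol by Euler's criterion: (62/29) ≡ 62^14 ≡ 1 (mod 29), i.e. (62/29) = 1.
d is a quadratic residue mod p, hence 29 splits in O_K.

split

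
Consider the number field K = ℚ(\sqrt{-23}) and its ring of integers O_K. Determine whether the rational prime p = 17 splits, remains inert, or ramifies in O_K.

d = -23 ≡ 1 (mod 4), so O_K = ℤ[(1+√-23)/2] and disc(K) = d = -23.
17 ∤ -23, so 17 is unramified.
Euler's criterion: (-23)^8 mod 17 = 16. Thus (-23|17) = -1.
Legendre symbol -1 ⇒ 17 is inert.

p is inert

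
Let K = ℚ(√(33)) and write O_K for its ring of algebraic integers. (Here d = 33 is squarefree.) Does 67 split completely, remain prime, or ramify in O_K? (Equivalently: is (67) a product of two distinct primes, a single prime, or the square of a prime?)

p splits

Since 33 ≡ 1 mod 4, the ring of integers is ℤ[(1+√33)/2] with discriminant 33.
67 ∤ 33, so 67 is unramified.
Euler's criterion: 33^33 mod 67 = 1. Thus (33|67) = 1.
(33/67) = 1, so 67 splits.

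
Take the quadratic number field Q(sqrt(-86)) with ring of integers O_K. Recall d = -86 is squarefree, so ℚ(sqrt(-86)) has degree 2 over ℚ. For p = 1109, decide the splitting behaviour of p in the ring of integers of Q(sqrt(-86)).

split

d = -86 ≡ 2 (mod 4), so O_K = ℤ[√-86] and disc(K) = 4d = -344.
1109 ∤ -344, so 1109 is unramified.
Compute (-86/1109) via Euler: 1023^((1109-1)/2) mod 1109 = 1, so (-86/1109) = 1.
Legendre symbol 1 ⇒ 1109 is split.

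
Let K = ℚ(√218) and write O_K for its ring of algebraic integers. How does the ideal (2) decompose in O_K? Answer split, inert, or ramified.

Since 218 ≢ 1 mod 4, the ring of integers is ℤ[√218] with discriminant 4·218 = 872.
Ramification test: 2 | 872. The prime 2 ramifies in K.

ramified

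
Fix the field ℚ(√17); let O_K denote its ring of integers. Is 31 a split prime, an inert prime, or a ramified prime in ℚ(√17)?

31 remains inert

Since 17 ≡ 1 mod 4, the ring of integers is ℤ[(1+√17)/2] with discriminant 17.
Since gcd(31, 17) = 1 the prime 31 does not ramify.
(17/31) = 17^15 mod 31 = 30, giving Legendre symbol -1.
Legendre symbol -1 ⇒ 31 is inert.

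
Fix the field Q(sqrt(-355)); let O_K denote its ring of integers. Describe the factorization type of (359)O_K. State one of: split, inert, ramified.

d = -355 ≡ 1 (mod 4), so O_K = ℤ[(1+√-355)/2] and disc(K) = d = -355.
disc(K) = -355 is not divisible by 359; 359 is unramified.
Euler's criterion: (-355)^179 mod 359 = 1. Thus (-355|359) = 1.
Legendre symbol 1 ⇒ 359 is split.

359 splits in O_K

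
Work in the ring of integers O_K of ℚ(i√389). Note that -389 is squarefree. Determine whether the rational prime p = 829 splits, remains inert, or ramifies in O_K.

829 remains inert

d = -389 ≡ 3 (mod 4), so O_K = ℤ[√-389] and disc(K) = 4d = -1556.
disc(K) = -1556 is not divisible by 829; 829 is unramified.
Euler's criterion: (-389)^414 mod 829 = 828. Thus (-389|829) = -1.
d is a non-residue mod p, hence 829 remains inert in O_K.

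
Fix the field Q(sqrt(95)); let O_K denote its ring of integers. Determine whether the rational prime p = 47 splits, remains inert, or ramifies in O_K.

split

d = 95 ≡ 3 (mod 4), so O_K = ℤ[√95] and disc(K) = 4d = 380.
Since gcd(47, 380) = 1 the prime 47 does not ramify.
(95/47) = 1^23 mod 47 = 1, giving Legendre symbol 1.
d is a quadratic residue mod p, hence 47 splits in O_K.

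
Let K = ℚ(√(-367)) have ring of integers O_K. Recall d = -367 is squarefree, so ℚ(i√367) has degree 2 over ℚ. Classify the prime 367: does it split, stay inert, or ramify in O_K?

p ramifies

-367 mod 4 = 1, hence disc K = -367 and O_K = ℤ[(1+√-367)/2].
367 divides disc(K) = -367, so 367 ramifies.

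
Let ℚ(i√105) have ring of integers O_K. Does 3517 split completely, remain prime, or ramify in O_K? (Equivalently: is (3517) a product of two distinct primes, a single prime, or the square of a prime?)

-105 mod 4 = 3, hence disc K = 4·(-105) = -420 and O_K = ℤ[√-105].
disc(K) = -420 is not divisible by 3517; 3517 is unramified.
(-105/3517) = 3412^1758 mod 3517 = 1, giving Legendre symbol 1.
Legendre symbol 1 ⇒ 3517 is split.

3517 splits in O_K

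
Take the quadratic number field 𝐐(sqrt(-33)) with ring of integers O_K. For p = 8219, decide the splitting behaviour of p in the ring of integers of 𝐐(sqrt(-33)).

-33 mod 4 = 3, hence disc K = 4·(-33) = -132 and O_K = ℤ[√-33].
Since gcd(8219, -132) = 1 the prime 8219 does not ramify.
Legendre symbol by Euler's criterion: (-33/8219) ≡ (-33)^4109 ≡ 8218 (mod 8219), i.e. (-33/8219) = -1.
d is a non-residue mod p, hence 8219 remains inert in O_K.

p is inert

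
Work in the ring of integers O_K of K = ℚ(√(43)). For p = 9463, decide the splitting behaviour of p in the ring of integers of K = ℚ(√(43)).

p splits

Since 43 ≢ 1 mod 4, the ring of integers is ℤ[√43] with discriminant 4·43 = 172.
disc(K) = 172 is not divisible by 9463; 9463 is unramified.
Euler's criterion: 43^4731 mod 9463 = 1. Thus (43|9463) = 1.
Legendre symbol 1 ⇒ 9463 is split.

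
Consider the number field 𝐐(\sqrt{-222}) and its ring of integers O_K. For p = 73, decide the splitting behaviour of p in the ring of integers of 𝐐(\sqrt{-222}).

splits completely

Since -222 ≢ 1 mod 4, the ring of integers is ℤ[√-222] with discriminant 4·(-222) = -888.
Since gcd(73, -888) = 1 the prime 73 does not ramify.
(-222/73) = 70^36 mod 73 = 1, giving Legendre symbol 1.
d is a quadratic residue mod p, hence 73 splits in O_K.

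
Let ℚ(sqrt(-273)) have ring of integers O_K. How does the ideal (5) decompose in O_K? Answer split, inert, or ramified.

d = -273 ≡ 3 (mod 4), so O_K = ℤ[√-273] and disc(K) = 4d = -1092.
Since gcd(5, -1092) = 1 the prime 5 does not ramify.
Legendre symbol by Euler's criterion: (-273/5) ≡ (-273)^2 ≡ 4 (mod 5), i.e. (-273/5) = -1.
(-273/5) = -1, so 5 is inert.

inert — (5) stays prime in O_K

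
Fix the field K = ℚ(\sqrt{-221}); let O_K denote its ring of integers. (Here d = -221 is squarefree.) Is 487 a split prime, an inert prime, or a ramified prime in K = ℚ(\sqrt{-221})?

-221 mod 4 = 3, hence disc K = 4·(-221) = -884 and O_K = ℤ[√-221].
487 ∤ -884, so 487 is unramified.
Euler's criterion: (-221)^243 mod 487 = 486. Thus (-221|487) = -1.
Legendre symbol -1 ⇒ 487 is inert.

p is inert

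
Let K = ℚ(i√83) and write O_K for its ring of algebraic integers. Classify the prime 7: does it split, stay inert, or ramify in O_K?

split — (7) = 𝔭₁𝔭₂ with 𝔭₁ ≠ 𝔭₂

-83 mod 4 = 1, hence disc K = -83 and O_K = ℤ[(1+√-83)/2].
7 ∤ -83, so 7 is unramified.
Legendre symbol by Euler's criterion: (-83/7) ≡ (-83)^3 ≡ 1 (mod 7), i.e. (-83/7) = 1.
(-83/7) = 1, so 7 splits.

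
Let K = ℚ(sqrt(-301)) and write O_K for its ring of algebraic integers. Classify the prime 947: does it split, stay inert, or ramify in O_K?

remains prime (inert)

-301 mod 4 = 3, hence disc K = 4·(-301) = -1204 and O_K = ℤ[√-301].
Since gcd(947, -1204) = 1 the prime 947 does not ramify.
Compute (-301/947) via Euler: 646^((947-1)/2) mod 947 = 946, so (-301/947) = -1.
Legendre symbol -1 ⇒ 947 is inert.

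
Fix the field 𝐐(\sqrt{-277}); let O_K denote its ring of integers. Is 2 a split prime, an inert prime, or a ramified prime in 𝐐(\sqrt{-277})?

-277 mod 4 = 3, hence disc K = 4·(-277) = -1108 and O_K = ℤ[√-277].
Ramification test: 2 | -1108. The prime 2 ramifies in K.

2 is ramified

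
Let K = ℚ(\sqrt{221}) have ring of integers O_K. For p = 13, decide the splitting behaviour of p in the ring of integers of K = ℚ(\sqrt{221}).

13 is ramified

d = 221 ≡ 1 (mod 4), so O_K = ℤ[(1+√221)/2] and disc(K) = d = 221.
Ramification test: 13 | 221. The prime 13 ramifies in K.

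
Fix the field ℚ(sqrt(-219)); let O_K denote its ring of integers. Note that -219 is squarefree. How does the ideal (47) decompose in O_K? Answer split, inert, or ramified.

splits completely

-219 mod 4 = 1, hence disc K = -219 and O_K = ℤ[(1+√-219)/2].
Since gcd(47, -219) = 1 the prime 47 does not ramify.
Compute (-219/47) via Euler: 16^((47-1)/2) mod 47 = 1, so (-219/47) = 1.
(-219/47) = 1, so 47 splits.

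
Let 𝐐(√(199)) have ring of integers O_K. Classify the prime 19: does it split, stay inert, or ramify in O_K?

split

199 mod 4 = 3, hence disc K = 4·199 = 796 and O_K = ℤ[√199].
19 ∤ 796, so 19 is unramified.
Euler's criterion: 199^9 mod 19 = 1. Thus (199|19) = 1.
Legendre symbol 1 ⇒ 19 is split.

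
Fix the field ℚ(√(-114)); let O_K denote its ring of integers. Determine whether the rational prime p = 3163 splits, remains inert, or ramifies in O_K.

p splits

Since -114 ≢ 1 mod 4, the ring of integers is ℤ[√-114] with discriminant 4·(-114) = -456.
3163 ∤ -456, so 3163 is unramified.
(-114/3163) = 3049^1581 mod 3163 = 1, giving Legendre symbol 1.
Legendre symbol 1 ⇒ 3163 is split.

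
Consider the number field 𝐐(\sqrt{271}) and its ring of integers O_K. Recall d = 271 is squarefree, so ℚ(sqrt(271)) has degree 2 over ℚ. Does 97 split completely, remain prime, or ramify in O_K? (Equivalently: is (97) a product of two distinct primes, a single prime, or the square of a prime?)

inert

Since 271 ≢ 1 mod 4, the ring of integers is ℤ[√271] with discriminant 4·271 = 1084.
disc(K) = 1084 is not divisible by 97; 97 is unramified.
Euler's criterion: 271^48 mod 97 = 96. Thus (271|97) = -1.
Legendre symbol -1 ⇒ 97 is inert.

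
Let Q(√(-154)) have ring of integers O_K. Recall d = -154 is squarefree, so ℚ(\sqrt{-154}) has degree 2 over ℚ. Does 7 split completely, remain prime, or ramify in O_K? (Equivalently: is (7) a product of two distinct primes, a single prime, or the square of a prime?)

d = -154 ≡ 2 (mod 4), so O_K = ℤ[√-154] and disc(K) = 4d = -616.
disc(K) = -616 = 7·(-88), so p = 7 is ramified.

ramified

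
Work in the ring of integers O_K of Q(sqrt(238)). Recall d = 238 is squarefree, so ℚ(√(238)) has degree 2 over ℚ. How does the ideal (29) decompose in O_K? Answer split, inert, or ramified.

p splits

d = 238 ≡ 2 (mod 4), so O_K = ℤ[√238] and disc(K) = 4d = 952.
29 ∤ 952, so 29 is unramified.
Legendre symbol by Euler's criterion: (238/29) ≡ 238^14 ≡ 1 (mod 29), i.e. (238/29) = 1.
Legendre symbol 1 ⇒ 29 is split.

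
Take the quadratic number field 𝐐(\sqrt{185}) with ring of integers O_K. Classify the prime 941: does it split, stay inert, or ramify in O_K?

Since 185 ≡ 1 mod 4, the ring of integers is ℤ[(1+√185)/2] with discriminant 185.
disc(K) = 185 is not divisible by 941; 941 is unramified.
Compute (185/941) via Euler: 185^((941-1)/2) mod 941 = 1, so (185/941) = 1.
Legendre symbol 1 ⇒ 941 is split.

split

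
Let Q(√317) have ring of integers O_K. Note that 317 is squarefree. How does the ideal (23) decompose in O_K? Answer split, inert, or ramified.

317 mod 4 = 1, hence disc K = 317 and O_K = ℤ[(1+√317)/2].
Since gcd(23, 317) = 1 the prime 23 does not ramify.
(317/23) = 18^11 mod 23 = 1, giving Legendre symbol 1.
d is a quadratic residue mod p, hence 23 splits in O_K.

23 splits in O_K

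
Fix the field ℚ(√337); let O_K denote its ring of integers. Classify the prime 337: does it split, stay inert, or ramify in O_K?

p ramifies

d = 337 ≡ 1 (mod 4), so O_K = ℤ[(1+√337)/2] and disc(K) = d = 337.
Ramification test: 337 | 337. The prime 337 ramifies in K.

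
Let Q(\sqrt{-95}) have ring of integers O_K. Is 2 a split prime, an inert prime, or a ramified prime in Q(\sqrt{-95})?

2 splits in O_K

Since -95 ≡ 1 mod 4, the ring of integers is ℤ[(1+√-95)/2] with discriminant -95.
Since gcd(2, -95) = 1 the prime 2 does not ramify.
For p = 2 with d ≡ 1 (mod 4): d mod 8 = 1, so 2 splits.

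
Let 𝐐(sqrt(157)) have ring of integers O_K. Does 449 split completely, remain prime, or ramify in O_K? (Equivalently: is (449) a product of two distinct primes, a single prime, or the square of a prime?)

d = 157 ≡ 1 (mod 4), so O_K = ℤ[(1+√157)/2] and disc(K) = d = 157.
449 ∤ 157, so 449 is unramified.
Legendre symbol by Euler's criterion: (157/449) ≡ 157^224 ≡ 448 (mod 449), i.e. (157/449) = -1.
(157/449) = -1, so 449 is inert.

inert — (449) stays prime in O_K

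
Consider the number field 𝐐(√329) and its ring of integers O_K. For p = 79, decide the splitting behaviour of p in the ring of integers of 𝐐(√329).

329 mod 4 = 1, hence disc K = 329 and O_K = ℤ[(1+√329)/2].
79 ∤ 329, so 79 is unramified.
(329/79) = 13^39 mod 79 = 1, giving Legendre symbol 1.
(329/79) = 1, so 79 splits.

79 splits in O_K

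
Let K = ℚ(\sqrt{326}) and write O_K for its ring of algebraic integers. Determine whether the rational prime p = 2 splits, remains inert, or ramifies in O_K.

p ramifies

Since 326 ≢ 1 mod 4, the ring of integers is ℤ[√326] with discriminant 4·326 = 1304.
Ramification test: 2 | 1304. The prime 2 ramifies in K.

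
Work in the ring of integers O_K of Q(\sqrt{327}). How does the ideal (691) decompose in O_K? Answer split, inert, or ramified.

327 mod 4 = 3, hence disc K = 4·327 = 1308 and O_K = ℤ[√327].
691 ∤ 1308, so 691 is unramified.
Compute (327/691) via Euler: 327^((691-1)/2) mod 691 = 1, so (327/691) = 1.
Legendre symbol 1 ⇒ 691 is split.

split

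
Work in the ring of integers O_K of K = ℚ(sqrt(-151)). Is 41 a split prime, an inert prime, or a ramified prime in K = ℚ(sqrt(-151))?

remains prime (inert)

Since -151 ≡ 1 mod 4, the ring of integers is ℤ[(1+√-151)/2] with discriminant -151.
Since gcd(41, -151) = 1 the prime 41 does not ramify.
(-151/41) = 13^20 mod 41 = 40, giving Legendre symbol -1.
d is a non-residue mod p, hence 41 remains inert in O_K.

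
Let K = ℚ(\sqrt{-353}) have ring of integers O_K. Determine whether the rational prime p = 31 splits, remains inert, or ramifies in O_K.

split

-353 mod 4 = 3, hence disc K = 4·(-353) = -1412 and O_K = ℤ[√-353].
Since gcd(31, -1412) = 1 the prime 31 does not ramify.
(-353/31) = 19^15 mod 31 = 1, giving Legendre symbol 1.
Legendre symbol 1 ⇒ 31 is split.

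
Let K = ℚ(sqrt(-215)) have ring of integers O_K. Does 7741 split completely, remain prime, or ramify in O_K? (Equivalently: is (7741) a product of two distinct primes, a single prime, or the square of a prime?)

d = -215 ≡ 1 (mod 4), so O_K = ℤ[(1+√-215)/2] and disc(K) = d = -215.
7741 ∤ -215, so 7741 is unramified.
Euler's criterion: (-215)^3870 mod 7741 = 1. Thus (-215|7741) = 1.
Legendre symbol 1 ⇒ 7741 is split.

split — (7741) = 𝔭₁𝔭₂ with 𝔭₁ ≠ 𝔭₂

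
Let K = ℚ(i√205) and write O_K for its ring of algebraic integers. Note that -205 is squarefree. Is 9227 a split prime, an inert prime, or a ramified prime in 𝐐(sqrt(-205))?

split — (9227) = 𝔭₁𝔭₂ with 𝔭₁ ≠ 𝔭₂

Since -205 ≢ 1 mod 4, the ring of integers is ℤ[√-205] with discriminant 4·(-205) = -820.
Since gcd(9227, -820) = 1 the prime 9227 does not ramify.
Legendre symbol by Euler's criterion: (-205/9227) ≡ (-205)^4613 ≡ 1 (mod 9227), i.e. (-205/9227) = 1.
Legendre symbol 1 ⇒ 9227 is split.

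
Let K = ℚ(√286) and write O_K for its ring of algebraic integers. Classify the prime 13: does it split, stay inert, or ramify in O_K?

ramified

Since 286 ≢ 1 mod 4, the ring of integers is ℤ[√286] with discriminant 4·286 = 1144.
13 divides disc(K) = 1144, so 13 ramifies.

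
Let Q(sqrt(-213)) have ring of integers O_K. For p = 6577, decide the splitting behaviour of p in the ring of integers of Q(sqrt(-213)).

split — (6577) = 𝔭₁𝔭₂ with 𝔭₁ ≠ 𝔭₂

d = -213 ≡ 3 (mod 4), so O_K = ℤ[√-213] and disc(K) = 4d = -852.
Since gcd(6577, -852) = 1 the prime 6577 does not ramify.
Compute (-213/6577) via Euler: 6364^((6577-1)/2) mod 6577 = 1, so (-213/6577) = 1.
d is a quadratic residue mod p, hence 6577 splits in O_K.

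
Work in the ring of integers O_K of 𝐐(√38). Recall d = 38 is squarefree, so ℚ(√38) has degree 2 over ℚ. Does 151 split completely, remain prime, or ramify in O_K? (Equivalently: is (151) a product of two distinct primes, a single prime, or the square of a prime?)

Since 38 ≢ 1 mod 4, the ring of integers is ℤ[√38] with discriminant 4·38 = 152.
151 ∤ 152, so 151 is unramified.
Compute (38/151) via Euler: 38^((151-1)/2) mod 151 = 1, so (38/151) = 1.
Legendre symbol 1 ⇒ 151 is split.

p splits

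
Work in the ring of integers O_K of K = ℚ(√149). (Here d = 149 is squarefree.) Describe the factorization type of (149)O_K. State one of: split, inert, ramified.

Since 149 ≡ 1 mod 4, the ring of integers is ℤ[(1+√149)/2] with discriminant 149.
Ramification test: 149 | 149. The prime 149 ramifies in K.

ramified — (149) = 𝔭²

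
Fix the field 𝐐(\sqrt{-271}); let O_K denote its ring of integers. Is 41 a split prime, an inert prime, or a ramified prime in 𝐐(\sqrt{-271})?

split — (41) = 𝔭₁𝔭₂ with 𝔭₁ ≠ 𝔭₂

d = -271 ≡ 1 (mod 4), so O_K = ℤ[(1+√-271)/2] and disc(K) = d = -271.
41 ∤ -271, so 41 is unramified.
Compute (-271/41) via Euler: 16^((41-1)/2) mod 41 = 1, so (-271/41) = 1.
d is a quadratic residue mod p, hence 41 splits in O_K.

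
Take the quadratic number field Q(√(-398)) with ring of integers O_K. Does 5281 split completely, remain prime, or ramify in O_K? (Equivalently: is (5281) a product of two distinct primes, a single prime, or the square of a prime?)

p is inert

-398 mod 4 = 2, hence disc K = 4·(-398) = -1592 and O_K = ℤ[√-398].
Since gcd(5281, -1592) = 1 the prime 5281 does not ramify.
Euler's criterion: (-398)^2640 mod 5281 = 5280. Thus (-398|5281) = -1.
(-398/5281) = -1, so 5281 is inert.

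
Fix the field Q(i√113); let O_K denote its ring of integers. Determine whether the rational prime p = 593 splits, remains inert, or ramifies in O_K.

splits completely

d = -113 ≡ 3 (mod 4), so O_K = ℤ[√-113] and disc(K) = 4d = -452.
disc(K) = -452 is not divisible by 593; 593 is unramified.
Euler's criterion: (-113)^296 mod 593 = 1. Thus (-113|593) = 1.
d is a quadratic residue mod p, hence 593 splits in O_K.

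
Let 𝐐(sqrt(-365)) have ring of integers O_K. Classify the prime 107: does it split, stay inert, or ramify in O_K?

inert

Since -365 ≢ 1 mod 4, the ring of integers is ℤ[√-365] with discriminant 4·(-365) = -1460.
107 ∤ -1460, so 107 is unramified.
Euler's criterion: (-365)^53 mod 107 = 106. Thus (-365|107) = -1.
Legendre symbol -1 ⇒ 107 is inert.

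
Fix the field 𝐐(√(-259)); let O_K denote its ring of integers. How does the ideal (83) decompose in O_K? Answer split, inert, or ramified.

d = -259 ≡ 1 (mod 4), so O_K = ℤ[(1+√-259)/2] and disc(K) = d = -259.
disc(K) = -259 is not divisible by 83; 83 is unramified.
Legendre symbol by Euler's criterion: (-259/83) ≡ (-259)^41 ≡ 82 (mod 83), i.e. (-259/83) = -1.
(-259/83) = -1, so 83 is inert.

p is inert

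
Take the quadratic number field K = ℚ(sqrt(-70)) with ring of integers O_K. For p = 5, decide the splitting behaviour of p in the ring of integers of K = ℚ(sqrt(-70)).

-70 mod 4 = 2, hence disc K = 4·(-70) = -280 and O_K = ℤ[√-70].
5 divides disc(K) = -280, so 5 ramifies.

p ramifies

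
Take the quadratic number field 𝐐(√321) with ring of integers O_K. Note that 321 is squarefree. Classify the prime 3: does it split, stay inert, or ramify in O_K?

3 is ramified

Since 321 ≡ 1 mod 4, the ring of integers is ℤ[(1+√321)/2] with discriminant 321.
disc(K) = 321 = 3·107, so p = 3 is ramified.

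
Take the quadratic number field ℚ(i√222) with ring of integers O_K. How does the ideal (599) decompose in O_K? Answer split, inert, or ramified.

remains prime (inert)

-222 mod 4 = 2, hence disc K = 4·(-222) = -888 and O_K = ℤ[√-222].
599 ∤ -888, so 599 is unramified.
Euler's criterion: (-222)^299 mod 599 = 598. Thus (-222|599) = -1.
Legendre symbol -1 ⇒ 599 is inert.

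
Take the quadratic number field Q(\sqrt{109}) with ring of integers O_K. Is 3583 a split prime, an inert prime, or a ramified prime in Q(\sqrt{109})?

d = 109 ≡ 1 (mod 4), so O_K = ℤ[(1+√109)/2] and disc(K) = d = 109.
Since gcd(3583, 109) = 1 the prime 3583 does not ramify.
Legendre symbol by Euler's criterion: (109/3583) ≡ 109^1791 ≡ 3582 (mod 3583), i.e. (109/3583) = -1.
Legendre symbol -1 ⇒ 3583 is inert.

inert — (3583) stays prime in O_K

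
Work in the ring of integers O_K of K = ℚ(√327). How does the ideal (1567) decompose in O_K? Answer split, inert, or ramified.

split — (1567) = 𝔭₁𝔭₂ with 𝔭₁ ≠ 𝔭₂

d = 327 ≡ 3 (mod 4), so O_K = ℤ[√327] and disc(K) = 4d = 1308.
Since gcd(1567, 1308) = 1 the prime 1567 does not ramify.
Compute (327/1567) via Euler: 327^((1567-1)/2) mod 1567 = 1, so (327/1567) = 1.
d is a quadratic residue mod p, hence 1567 splits in O_K.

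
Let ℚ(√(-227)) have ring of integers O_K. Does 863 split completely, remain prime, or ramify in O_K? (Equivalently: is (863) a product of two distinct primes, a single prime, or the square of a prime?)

Since -227 ≡ 1 mod 4, the ring of integers is ℤ[(1+√-227)/2] with discriminant -227.
863 ∤ -227, so 863 is unramified.
Euler's criterion: (-227)^431 mod 863 = 1. Thus (-227|863) = 1.
d is a quadratic residue mod p, hence 863 splits in O_K.

splits completely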